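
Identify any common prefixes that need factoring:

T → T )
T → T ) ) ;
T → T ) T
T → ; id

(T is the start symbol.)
Yes, T has productions with common prefix 'T )'

Left-factoring is needed when two productions for the same non-terminal
share a common prefix on the right-hand side.

Productions for T:
  T → T )
  T → T ) ) ;
  T → T ) T
  T → ; id

Found common prefix 'T )' in productions for T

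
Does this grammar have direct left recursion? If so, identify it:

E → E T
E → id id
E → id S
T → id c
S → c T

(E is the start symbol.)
Yes, E is left-recursive

Direct left recursion occurs when N → N α for some non-terminal N (the right-hand side begins with the left-hand side itself).

E → E T: LEFT RECURSIVE (starts with E)
E → id id: starts with id
E → id S: starts with id
T → id c: starts with id
S → c T: starts with c

The grammar has direct left recursion on: E.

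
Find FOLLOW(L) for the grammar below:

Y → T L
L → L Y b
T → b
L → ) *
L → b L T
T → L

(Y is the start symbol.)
To compute FOLLOW(L), find every occurrence of L on a right-hand side N → α L β: add FIRST(β) \ {ε}, and if β is empty or nullable also add FOLLOW(N). Iterate to a fixed point.

In Y → T L: L is at the end, add FOLLOW(Y)
In L → L Y b: L is followed by Y b, add FIRST(Y b) \ {ε} = { ')', 'b' }
In L → b L T: L is followed by T, add FIRST(T) \ {ε} = { ')', 'b' }
In T → L: L is at the end, add FOLLOW(T)

The FOLLOW sets referred to above (computed the same way, to a fixed point):
  FOLLOW(Y) = { $, 'b' }
  FOLLOW(T) = { $, ')', 'b' }

Taking the union: FOLLOW(L) = { $, ')', 'b' }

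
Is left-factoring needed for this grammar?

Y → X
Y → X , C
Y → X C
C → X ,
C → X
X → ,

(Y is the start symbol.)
Yes, Y has productions with common prefix 'X'; C has productions with common prefix 'X'

Left-factoring is needed when two productions for the same non-terminal
share a common prefix on the right-hand side.

Productions for Y:
  Y → X
  Y → X , C
  Y → X C
Productions for C:
  C → X ,
  C → X

Found common prefix 'X' in productions for Y
Found common prefix 'X' in productions for C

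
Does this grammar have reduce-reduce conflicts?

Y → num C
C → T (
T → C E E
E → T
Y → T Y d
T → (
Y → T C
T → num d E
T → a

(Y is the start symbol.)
A reduce-reduce conflict occurs when an LR(0) state has two complete items [A → α .] and [B → β .] — both call for a reduction, and with no lookahead the parser cannot choose between them.

Augment with Y' → Y and build the canonical LR(0) collection (I0 = CLOSURE({[Y' → . Y]}), then GOTO on every symbol after a dot until no new states appear). It has 20 states:
  I0: { [C → . T (], [T → . (], [T → . C E E], [T → . a], [T → . num d E], [Y → . T C], [Y → . T Y d], [Y → . num C], [Y' → . Y] }  — shift
  I1: { [T → ( .] }  — reduce
  I2: { [C → . T (], [E → . T], [T → . (], [T → . C E E], [T → . a], [T → . num d E], [T → C . E E] }  — shift
  I3: { [C → . T (], [C → T . (], [T → . (], [T → . C E E], [T → . a], [T → . num d E], [Y → . T C], [Y → . T Y d], [Y → . num C], [Y → T . C], [Y → T . Y d] }  — shift
  I4: { [Y' → Y .] }  — accept
  I5: { [T → a .] }  — reduce
  I6: { [C → . T (], [T → . (], [T → . C E E], [T → . a], [T → . num d E], [T → num . d E], [Y → num . C] }  — shift
  I7: { [C → . T (], [E → . T], [T → . (], [T → . C E E], [T → . a], [T → . num d E], [T → C . E E], [Y → num C .] }  — shift, reduce
  I8: { [C → T . (] }  — shift
  I9: { [C → . T (], [E → . T], [T → . (], [T → . C E E], [T → . a], [T → . num d E], [T → num d . E] }  — shift
  I10: { [T → num . d E] }  — shift
  I11: { [T → num d E .] }  — reduce
  I12: { [C → T . (], [E → T .] }  — shift, reduce
  I13: { [C → T ( .] }  — reduce
  I14: { [C → . T (], [E → . T], [T → . (], [T → . C E E], [T → . a], [T → . num d E], [T → C E . E] }  — shift
  I15: { [T → C E E .] }  — reduce
  I16: { [C → T ( .], [T → ( .] }  — 2 reduces
  I17: { [C → . T (], [E → . T], [T → . (], [T → . C E E], [T → . a], [T → . num d E], [T → C . E E], [Y → T C .] }  — shift, reduce
  I18: { [Y → T Y . d] }  — shift
  I19: { [Y → T Y d .] }  — reduce

I16 contains complete items [C → T ( .], [T → ( .] — reduce-reduce conflict.

Answer: Yes — I16: [C → T ( .] vs [T → ( .]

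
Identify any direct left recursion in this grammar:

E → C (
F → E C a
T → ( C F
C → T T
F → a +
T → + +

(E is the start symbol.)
E → C (: starts with C
F → E C a: starts with E
T → ( C F: starts with '('
C → T T: starts with T
F → a +: starts with a
T → + +: starts with '+'

No direct left recursion found.

Answer: No direct left recursion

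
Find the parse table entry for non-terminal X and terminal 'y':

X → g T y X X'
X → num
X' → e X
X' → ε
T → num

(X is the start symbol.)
Empty (error entry)

To find M[X, 'y'], we find productions for X where 'y' is in the predict set (PREDICT(N → α) = (FIRST(α) \ {ε}) ∪ (FOLLOW(N) if α ⇒* ε)).

X → g T y X X': PREDICT = { 'g' }
X → num: PREDICT = { 'num' }

M[X, 'y'] is empty (no production applies)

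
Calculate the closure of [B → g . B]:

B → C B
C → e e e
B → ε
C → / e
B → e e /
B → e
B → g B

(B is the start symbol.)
{ [B → . C B], [B → . e e /], [B → . e], [B → . g B], [B → .], [B → g . B], [C → . / e], [C → . e e e] }

To compute CLOSURE, for each item [A → α.Bβ] where B is a non-terminal, add [B → .γ] for all productions B → γ; repeat for the newly added items until nothing changes.

Start with: [B → g . B]
  [B → g . B] has the dot before B: add [B → . C B], [B → .], [B → . e e /], [B → . e], [B → . g B]
  [B → . C B] has the dot before C: add [C → . e e e], [C → . / e]
No further items can be added.

CLOSURE = { [B → . C B], [B → . e e /], [B → . e], [B → . g B], [B → .], [B → g . B], [C → . / e], [C → . e e e] }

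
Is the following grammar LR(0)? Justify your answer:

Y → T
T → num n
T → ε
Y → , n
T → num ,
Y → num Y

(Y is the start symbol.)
A grammar is LR(0) if no state in the canonical LR(0) collection has:
  - both a shift item (dot before a terminal) and a complete item (shift-reduce conflict), or
  - two or more complete items (reduce-reduce conflict; the accept item [Y' → Y .] counts as a complete item here).

Augment with Y' → Y and build the canonical LR(0) collection (I0 = CLOSURE({[Y' → . Y]}), then GOTO on every symbol after a dot until no new states appear). It has 9 states:
  I0: { [T → . num ,], [T → . num n], [T → .], [Y → . , n], [Y → . T], [Y → . num Y], [Y' → . Y] }  — shift, reduce
  I1: { [Y → , . n] }  — shift
  I2: { [Y → T .] }  — reduce
  I3: { [Y' → Y .] }  — accept
  I4: { [T → . num ,], [T → . num n], [T → .], [T → num . ,], [T → num . n], [Y → . , n], [Y → . T], [Y → . num Y], [Y → num . Y] }  — shift, reduce
  I5: { [T → num , .], [Y → , . n] }  — shift, reduce
  I6: { [Y → num Y .] }  — reduce
  I7: { [T → num n .] }  — reduce
  I8: { [Y → , n .] }  — reduce

Conflict in state I0:
  Shift-reduce conflict between [T → .] and [T → . num ,]
So the grammar is NOT LR(0).

Answer: No. Shift-reduce conflict between [T → .] and [T → . num ,]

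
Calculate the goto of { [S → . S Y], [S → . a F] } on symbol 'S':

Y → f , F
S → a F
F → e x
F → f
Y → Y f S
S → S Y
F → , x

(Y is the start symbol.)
{ [S → S . Y], [Y → . Y f S], [Y → . f , F] }

GOTO(I, 'S') = CLOSURE({ [A → αX.β] : [A → α.Xβ] ∈ I, X = 'S' })

Items with dot before 'S', with the dot advanced:
  [S → . S Y] → [S → S . Y]
Closure of the advanced items:
  [S → S . Y] has the dot before Y: add [Y → . f , F], [Y → . Y f S]

GOTO = { [S → S . Y], [Y → . Y f S], [Y → . f , F] }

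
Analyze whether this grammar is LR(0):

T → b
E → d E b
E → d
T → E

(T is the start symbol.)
No. Shift-reduce conflict between [E → d .] and [E → . d]

Augment with T' → T and build the canonical LR(0) collection (I0 = CLOSURE({[T' → . T]}), then GOTO on every symbol after a dot until no new states appear). It has 7 states:
  I0: { [E → . d E b], [E → . d], [T → . E], [T → . b], [T' → . T] }  — shift
  I1: { [T → E .] }  — reduce
  I2: { [T' → T .] }  — accept
  I3: { [T → b .] }  — reduce
  I4: { [E → . d E b], [E → . d], [E → d . E b], [E → d .] }  — shift, reduce
  I5: { [E → d E . b] }  — shift
  I6: { [E → d E b .] }  — reduce

Conflict in state I4:
  Shift-reduce conflict between [E → d .] and [E → . d]
So the grammar is NOT LR(0).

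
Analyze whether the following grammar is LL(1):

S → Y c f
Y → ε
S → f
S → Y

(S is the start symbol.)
A grammar is LL(1) if for each non-terminal N with multiple productions, the predict sets of those productions are pairwise disjoint, where PREDICT(N → α) = (FIRST(α) \ {ε}) ∪ (FOLLOW(N) if α ⇒* ε).

Relevant sets:
  FIRST(Y) = { ε }
  FOLLOW(S) = { $ }

For S:
  PREDICT(S → Y c f) = { 'c' }
  PREDICT(S → f) = { 'f' }
  PREDICT(S → Y) = { $ }
Y has a single production, so nothing to check there.

All predict sets are disjoint. The grammar IS LL(1).

Answer: Yes, the grammar is LL(1).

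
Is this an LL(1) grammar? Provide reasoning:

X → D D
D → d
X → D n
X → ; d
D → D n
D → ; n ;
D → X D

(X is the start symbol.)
No. Predict set conflict for X: { ';', 'd' }

A grammar is LL(1) if for each non-terminal N with multiple productions, the predict sets of those productions are pairwise disjoint, where PREDICT(N → α) = (FIRST(α) \ {ε}) ∪ (FOLLOW(N) if α ⇒* ε).

Relevant sets:
  FIRST(D) = { ';', 'd' }
  FIRST(X) = { ';', 'd' }

For X:
  PREDICT(X → D D) = { ';', 'd' }
  PREDICT(X → D n) = { ';', 'd' }
  PREDICT(X → ';' d) = { ';' }
For D:
  PREDICT(D → d) = { 'd' }
  PREDICT(D → D n) = { ';', 'd' }
  PREDICT(D → ';' n ';') = { ';' }
  PREDICT(D → X D) = { ';', 'd' }

Conflict found: Predict set conflict for X: { ';', 'd' }
The grammar is NOT LL(1).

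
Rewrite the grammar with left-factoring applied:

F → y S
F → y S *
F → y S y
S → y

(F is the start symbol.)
F → y S F'
F' → ε
F' → *
F' → y
S → y

Left-factoring transforms A → αβ₁ | αβ₂ into A → αA' and A' → β₁ | β₂
(α is the longest common prefix among the alternatives). Repeat until
no nonterminal has two alternatives with a common prefix.

Round 1: F has alternatives sharing prefix 'y S'. Introduce F': F → y S F'
  Add: F' → ε
  Add: F' → *
  Add: F' → y

No remaining common prefixes — done.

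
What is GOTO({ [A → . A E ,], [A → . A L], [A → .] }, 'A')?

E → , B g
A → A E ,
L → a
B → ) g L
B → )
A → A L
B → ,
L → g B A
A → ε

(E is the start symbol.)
{ [A → A . E ,], [A → A . L], [E → . , B g], [L → . a], [L → . g B A] }

GOTO(I, 'A') = CLOSURE({ [A → αX.β] : [A → α.Xβ] ∈ I, X = 'A' })

Items with dot before 'A', with the dot advanced:
  [A → . A E ,] → [A → A . E ,]
  [A → . A L] → [A → A . L]
Closure of the advanced items:
  [A → A . E ,] has the dot before E: add [E → . , B g]
  [A → A . L] has the dot before L: add [L → . a], [L → . g B A]

GOTO = { [A → A . E ,], [A → A . L], [E → . , B g], [L → . a], [L → . g B A] }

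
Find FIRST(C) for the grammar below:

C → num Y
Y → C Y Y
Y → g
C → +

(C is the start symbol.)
{ '+', 'num' }

From C → num Y:
  - num is a terminal: add 'num' and stop
From C → +:
  - '+' is a terminal: add '+' and stop

Collecting: FIRST(C) = { '+', 'num' }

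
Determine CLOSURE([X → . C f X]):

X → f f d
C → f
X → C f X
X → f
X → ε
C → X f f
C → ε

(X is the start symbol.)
{ [C → . X f f], [C → . f], [C → .], [X → . C f X], [X → . f f d], [X → . f], [X → .] }

Start with: [X → . C f X]
  [X → . C f X] has the dot before C: add [C → . f], [C → . X f f], [C → .]
  [C → . X f f] has the dot before X: add [X → . f f d], [X → . f], [X → .]
No further items can be added.

CLOSURE = { [C → . X f f], [C → . f], [C → .], [X → . C f X], [X → . f f d], [X → . f], [X → .] }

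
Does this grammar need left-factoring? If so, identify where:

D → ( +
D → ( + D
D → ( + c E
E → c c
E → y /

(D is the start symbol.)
Yes, D has productions with common prefix '( +'

Left-factoring is needed when two productions for the same non-terminal
share a common prefix on the right-hand side.

Productions for D:
  D → ( +
  D → ( + D
  D → ( + c E
Productions for E:
  E → c c
  E → y /

Found common prefix '( +' in productions for D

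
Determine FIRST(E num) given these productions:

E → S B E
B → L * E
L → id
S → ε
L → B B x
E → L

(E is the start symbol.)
FIRST sets of the non-terminals involved (from the grammar, by fixed-point iteration):
  FIRST(E) = { 'id' }

To compute FIRST(E num), process the symbols left to right:
Symbol E is a non-terminal. Add FIRST(E) \ {ε} = { 'id' }
E is not nullable (ε ∉ FIRST(E)), so stop here.
FIRST(E num) = { 'id' }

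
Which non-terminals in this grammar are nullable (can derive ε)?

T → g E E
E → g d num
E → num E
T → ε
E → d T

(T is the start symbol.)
{ 'T' }

A non-terminal is nullable if it can derive ε (the empty string): either it has an ε-production, or it has a production whose right-hand side consists entirely of nullable non-terminals.

ε-productions: T → ε
So T is immediately nullable.
No further non-terminal can be added: every production for the remaining non-terminals contains a terminal or a non-nullable non-terminal.
Nullable = { 'T' }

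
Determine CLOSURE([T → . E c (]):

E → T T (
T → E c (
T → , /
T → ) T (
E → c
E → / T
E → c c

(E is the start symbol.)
To compute CLOSURE, for each item [A → α.Bβ] where B is a non-terminal, add [B → .γ] for all productions B → γ; repeat for the newly added items until nothing changes.

Start with: [T → . E c (]
  [T → . E c (] has the dot before E: add [E → . T T (], [E → . c], [E → . / T], [E → . c c]
  [E → . T T (] has the dot before T: add [T → . , /], [T → . ) T (]
No further items can be added.

CLOSURE = { [E → . / T], [E → . T T (], [E → . c c], [E → . c], [T → . ) T (], [T → . , /], [T → . E c (] }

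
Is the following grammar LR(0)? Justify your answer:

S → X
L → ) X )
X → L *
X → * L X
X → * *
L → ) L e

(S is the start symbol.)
Yes, the grammar is LR(0)

A grammar is LR(0) if no state in the canonical LR(0) collection has:
  - both a shift item (dot before a terminal) and a complete item (shift-reduce conflict), or
  - two or more complete items (reduce-reduce conflict; the accept item [S' → S .] counts as a complete item here).

Augment with S' → S and build the canonical LR(0) collection (I0 = CLOSURE({[S' → . S]}), then GOTO on every symbol after a dot until no new states appear). It has 14 states:
  I0: { [L → . ) L e], [L → . ) X )], [S → . X], [S' → . S], [X → . * *], [X → . * L X], [X → . L *] }  — shift
  I1: { [L → ) . L e], [L → ) . X )], [L → . ) L e], [L → . ) X )], [X → . * *], [X → . * L X], [X → . L *] }  — shift
  I2: { [L → . ) L e], [L → . ) X )], [X → * . *], [X → * . L X] }  — shift
  I3: { [X → L . *] }  — shift
  I4: { [S' → S .] }  — accept
  I5: { [S → X .] }  — reduce
  I6: { [X → L * .] }  — reduce
  I7: { [X → * * .] }  — reduce
  I8: { [L → . ) L e], [L → . ) X )], [X → * L . X], [X → . * *], [X → . * L X], [X → . L *] }  — shift
  I9: { [X → * L X .] }  — reduce
  I10: { [L → ) L . e], [X → L . *] }  — shift
  I11: { [L → ) X . )] }  — shift
  I12: { [L → ) X ) .] }  — reduce
  I13: { [L → ) L e .] }  — reduce

Every state is either a pure shift/goto state or contains exactly one complete item and nothing to shift — no conflicts. The grammar is LR(0).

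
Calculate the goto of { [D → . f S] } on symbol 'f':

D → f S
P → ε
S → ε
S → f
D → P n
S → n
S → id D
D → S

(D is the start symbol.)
GOTO(I, 'f') = CLOSURE({ [A → αX.β] : [A → α.Xβ] ∈ I, X = 'f' })

Items with dot before 'f', with the dot advanced:
  [D → . f S] → [D → f . S]
Closure of the advanced items:
  [D → f . S] has the dot before S: add [S → .], [S → . f], [S → . n], [S → . id D]

GOTO = { [D → f . S], [S → . f], [S → . id D], [S → . n], [S → .] }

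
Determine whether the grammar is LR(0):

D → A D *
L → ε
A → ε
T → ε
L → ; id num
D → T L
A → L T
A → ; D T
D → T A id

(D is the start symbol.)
A grammar is LR(0) if no state in the canonical LR(0) collection has:
  - both a shift item (dot before a terminal) and a complete item (shift-reduce conflict), or
  - two or more complete items (reduce-reduce conflict; the accept item [D' → D .] counts as a complete item here).

Augment with D' → D and build the canonical LR(0) collection (I0 = CLOSURE({[D' → . D]}), then GOTO on every symbol after a dot until no new states appear). It has 16 states:
  I0: { [A → . ; D T], [A → . L T], [A → .], [D → . A D *], [D → . T A id], [D → . T L], [D' → . D], [L → . ; id num], [L → .], [T → .] }  — shift, 3 reduces
  I1: { [A → . ; D T], [A → . L T], [A → .], [A → ; . D T], [D → . A D *], [D → . T A id], [D → . T L], [L → . ; id num], [L → .], [L → ; . id num], [T → .] }  — shift, 3 reduces
  I2: { [A → . ; D T], [A → . L T], [A → .], [D → . A D *], [D → . T A id], [D → . T L], [D → A . D *], [L → . ; id num], [L → .], [T → .] }  — shift, 3 reduces
  I3: { [D' → D .] }  — accept
  I4: { [A → L . T], [T → .] }  — reduce
  I5: { [A → . ; D T], [A → . L T], [A → .], [D → T . A id], [D → T . L], [L → . ; id num], [L → .] }  — shift, 2 reduces
  I6: { [D → T A . id] }  — shift
  I7: { [A → L . T], [D → T L .], [T → .] }  — 2 reduces
  I8: { [A → L T .] }  — reduce
  I9: { [D → T A id .] }  — reduce
  I10: { [D → A D . *] }  — shift
  I11: { [D → A D * .] }  — reduce
  I12: { [A → ; D . T], [T → .] }  — reduce
  I13: { [L → ; id . num] }  — shift
  I14: { [L → ; id num .] }  — reduce
  I15: { [A → ; D T .] }  — reduce

Conflict in state I0:
  Shift-reduce conflict between [A → .] and [A → . ; D T]
So the grammar is NOT LR(0).

Answer: No. Shift-reduce conflict between [A → .] and [A → . ; D T]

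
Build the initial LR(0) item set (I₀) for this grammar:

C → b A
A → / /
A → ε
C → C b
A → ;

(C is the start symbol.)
First, augment the grammar with C' → C
I₀ = CLOSURE({ [C' → . C] }):
  [C' → . C] has the dot before C: add [C → . b A], [C → . C b]
No further items can be added.

I₀ = { [C → . C b], [C → . b A], [C' → . C] }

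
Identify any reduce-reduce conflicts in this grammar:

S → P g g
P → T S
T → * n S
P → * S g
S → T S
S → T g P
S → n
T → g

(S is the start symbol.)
A reduce-reduce conflict occurs when an LR(0) state has two complete items [A → α .] and [B → β .] — both call for a reduction, and with no lookahead the parser cannot choose between them.

Augment with S' → S and build the canonical LR(0) collection (I0 = CLOSURE({[S' → . S]}), then GOTO on every symbol after a dot until no new states appear). It has 18 states:
  I0: { [P → . * S g], [P → . T S], [S → . P g g], [S → . T S], [S → . T g P], [S → . n], [S' → . S], [T → . * n S], [T → . g] }  — shift
  I1: { [P → * . S g], [P → . * S g], [P → . T S], [S → . P g g], [S → . T S], [S → . T g P], [S → . n], [T → * . n S], [T → . * n S], [T → . g] }  — shift
  I2: { [S → P . g g] }  — shift
  I3: { [S' → S .] }  — accept
  I4: { [P → . * S g], [P → . T S], [P → T . S], [S → . P g g], [S → . T S], [S → . T g P], [S → . n], [S → T . S], [S → T . g P], [T → . * n S], [T → . g] }  — shift
  I5: { [T → g .] }  — reduce
  I6: { [S → n .] }  — reduce
  I7: { [P → T S .], [S → T S .] }  — 2 reduces
  I8: { [P → . * S g], [P → . T S], [S → T g . P], [T → . * n S], [T → . g], [T → g .] }  — shift, reduce
  I9: { [S → T g P .] }  — reduce
  I10: { [P → . * S g], [P → . T S], [P → T . S], [S → . P g g], [S → . T S], [S → . T g P], [S → . n], [T → . * n S], [T → . g] }  — shift
  I11: { [P → T S .] }  — reduce
  I12: { [S → P g . g] }  — shift
  I13: { [S → P g g .] }  — reduce
  I14: { [P → * S . g] }  — shift
  I15: { [P → . * S g], [P → . T S], [S → . P g g], [S → . T S], [S → . T g P], [S → . n], [S → n .], [T → * n . S], [T → . * n S], [T → . g] }  — shift, reduce
  I16: { [T → * n S .] }  — reduce
  I17: { [P → * S g .] }  — reduce

I7 contains complete items [P → T S .], [S → T S .] — reduce-reduce conflict.

Answer: Yes — I7: [P → T S .] vs [S → T S .]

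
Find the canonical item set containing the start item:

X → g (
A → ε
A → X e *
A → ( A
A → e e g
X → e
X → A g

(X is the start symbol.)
First, augment the grammar with X' → X
I₀ = CLOSURE({ [X' → . X] }):
  [X' → . X] has the dot before X: add [X → . g (], [X → . e], [X → . A g]
  [X → . A g] has the dot before A: add [A → .], [A → . X e *], [A → . ( A], [A → . e e g]
No further items can be added.

I₀ = { [A → . ( A], [A → . X e *], [A → . e e g], [A → .], [X → . A g], [X → . e], [X → . g (], [X' → . X] }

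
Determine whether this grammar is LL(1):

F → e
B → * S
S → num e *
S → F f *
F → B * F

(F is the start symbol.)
A grammar is LL(1) if for each non-terminal N with multiple productions, the predict sets of those productions are pairwise disjoint, where PREDICT(N → α) = (FIRST(α) \ {ε}) ∪ (FOLLOW(N) if α ⇒* ε).

Relevant sets:
  FIRST(B) = { '*' }
  FIRST(F) = { '*', 'e' }

For F:
  PREDICT(F → e) = { 'e' }
  PREDICT(F → B '*' F) = { '*' }
For S:
  PREDICT(S → num e '*') = { 'num' }
  PREDICT(S → F f '*') = { '*', 'e' }
B has a single production, so nothing to check there.

All predict sets are disjoint. The grammar IS LL(1).

Answer: Yes, the grammar is LL(1).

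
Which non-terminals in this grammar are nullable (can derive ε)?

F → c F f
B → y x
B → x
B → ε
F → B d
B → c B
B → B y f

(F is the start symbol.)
A non-terminal is nullable if it can derive ε (the empty string): either it has an ε-production, or it has a production whose right-hand side consists entirely of nullable non-terminals.

ε-productions: B → ε
So B is immediately nullable.
No further non-terminal can be added: every production for the remaining non-terminals contains a terminal or a non-nullable non-terminal.
Nullable = { 'B' }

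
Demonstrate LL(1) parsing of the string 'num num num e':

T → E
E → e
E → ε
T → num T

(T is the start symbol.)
LL(1) parsing maintains a stack (initially the start symbol over $) and the input. At each step: if the stack top is a terminal, match it against the current input token; if it is a non-terminal N, replace it with the RHS of M[N, lookahead] (the unique production whose predict set contains the lookahead).

Stack is shown with the top on the left.

Stack    Input            Action
--------------------------------
T $      num num num e $  output T → num T
num T $  num num num e $  match 'num'
T $      num num e $      output T → num T
num T $  num num e $      match 'num'
T $      num e $          output T → num T
num T $  num e $          match 'num'
T $      e $              output T → E
E $      e $              output E → e
e $      e $              match 'e'
$        $                accept

The string is accepted.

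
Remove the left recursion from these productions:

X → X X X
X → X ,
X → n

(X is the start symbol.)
X is directly left-recursive. The standard transformation for
  A → A α₁ | ... | A α_m | β₁ | ... | β_n
is
  A  → β₁ A' | ... | β_n A'
  A' → α₁ A' | ... | α_m A' | ε

X → n becomes X → n X'
X → X X X becomes X' → X X X'
X → X , becomes X' → , X'
Add X' → ε

Resulting grammar:
X → n X'
X' → X X X'
X' → , X'
X' → ε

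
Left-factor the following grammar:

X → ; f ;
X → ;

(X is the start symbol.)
X → ; X'
X' → f ;
X' → ε

Left-factoring transforms A → αβ₁ | αβ₂ into A → αA' and A' → β₁ | β₂
(α is the longest common prefix among the alternatives). Repeat until
no nonterminal has two alternatives with a common prefix.

Round 1: X has alternatives sharing prefix ';'. Introduce X': X → ; X'
  Add: X' → f ;
  Add: X' → ε

No remaining common prefixes — done.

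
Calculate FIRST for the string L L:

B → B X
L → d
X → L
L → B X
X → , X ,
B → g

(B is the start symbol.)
FIRST sets of the non-terminals involved (from the grammar, by fixed-point iteration):
  FIRST(L) = { 'd', 'g' }

To compute FIRST(L L), process the symbols left to right:
Symbol L is a non-terminal. Add FIRST(L) \ {ε} = { 'd', 'g' }
L is not nullable (ε ∉ FIRST(L)), so stop here.
FIRST(L L) = { 'd', 'g' }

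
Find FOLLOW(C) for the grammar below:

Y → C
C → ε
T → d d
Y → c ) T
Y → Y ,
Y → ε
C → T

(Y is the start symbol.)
To compute FOLLOW(C), find every occurrence of C on a right-hand side N → α C β: add FIRST(β) \ {ε}, and if β is empty or nullable also add FOLLOW(N). Iterate to a fixed point.

In Y → C: C is at the end, add FOLLOW(Y)

The FOLLOW sets referred to above (computed the same way, to a fixed point):
  FOLLOW(Y) = { $, ',' }

Taking the union: FOLLOW(C) = { $, ',' }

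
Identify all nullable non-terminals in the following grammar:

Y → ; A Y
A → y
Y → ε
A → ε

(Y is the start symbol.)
{ 'A', 'Y' }

A non-terminal is nullable if it can derive ε (the empty string): either it has an ε-production, or it has a production whose right-hand side consists entirely of nullable non-terminals.

ε-productions: Y → ε, A → ε
So Y, A are immediately nullable.
Every non-terminal is now nullable.
Nullable = { 'A', 'Y' }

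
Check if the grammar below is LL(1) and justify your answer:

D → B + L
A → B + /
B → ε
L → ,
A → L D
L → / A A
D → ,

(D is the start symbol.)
Relevant sets:
  FIRST(B) = { ε }
  FIRST(L) = { ',', '/' }

For D:
  PREDICT(D → B '+' L) = { '+' }
  PREDICT(D → ',') = { ',' }
For A:
  PREDICT(A → B '+' '/') = { '+' }
  PREDICT(A → L D) = { ',', '/' }
For L:
  PREDICT(L → ',') = { ',' }
  PREDICT(L → '/' A A) = { '/' }
B has a single production, so nothing to check there.

All predict sets are disjoint. The grammar IS LL(1).

Answer: Yes, the grammar is LL(1).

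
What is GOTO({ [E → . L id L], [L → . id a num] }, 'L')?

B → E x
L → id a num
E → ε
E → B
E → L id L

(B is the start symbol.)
{ [E → L . id L] }

GOTO(I, 'L') = CLOSURE({ [A → αX.β] : [A → α.Xβ] ∈ I, X = 'L' })

Items with dot before 'L', with the dot advanced:
  [E → . L id L] → [E → L . id L]
Closure adds nothing (no advanced item has the dot before a non-terminal).

GOTO = { [E → L . id L] }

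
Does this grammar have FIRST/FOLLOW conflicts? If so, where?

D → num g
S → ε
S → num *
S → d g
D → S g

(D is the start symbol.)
Nullable non-terminals: S.

S: nullable alternative(s) S → ε; FOLLOW(S) = { 'g' }
  S → ε: FIRST \ {ε} = { } — this is the only nullable alternative, skip
  S → num *: FIRST \ {ε} = { 'num' } — disjoint from FOLLOW(S)
  S → d g: FIRST \ {ε} = { 'd' } — disjoint from FOLLOW(S)

D has no nullable alternative, so no FIRST/FOLLOW check is needed there.

No FIRST/FOLLOW conflicts found.

Answer: No FIRST/FOLLOW conflicts.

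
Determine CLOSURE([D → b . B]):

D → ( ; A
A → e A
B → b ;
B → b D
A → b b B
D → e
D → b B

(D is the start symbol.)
{ [B → . b ;], [B → . b D], [D → b . B] }

To compute CLOSURE, for each item [A → α.Bβ] where B is a non-terminal, add [B → .γ] for all productions B → γ; repeat for the newly added items until nothing changes.

Start with: [D → b . B]
  [D → b . B] has the dot before B: add [B → . b ;], [B → . b D]
No further items can be added.

CLOSURE = { [B → . b ;], [B → . b D], [D → b . B] }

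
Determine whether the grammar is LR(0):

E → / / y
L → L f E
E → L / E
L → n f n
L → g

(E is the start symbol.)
Yes, the grammar is LR(0)

A grammar is LR(0) if no state in the canonical LR(0) collection has:
  - both a shift item (dot before a terminal) and a complete item (shift-reduce conflict), or
  - two or more complete items (reduce-reduce conflict; the accept item [E' → E .] counts as a complete item here).

Augment with E' → E and build the canonical LR(0) collection (I0 = CLOSURE({[E' → . E]}), then GOTO on every symbol after a dot until no new states appear). It has 14 states:
  I0: { [E → . / / y], [E → . L / E], [E' → . E], [L → . L f E], [L → . g], [L → . n f n] }  — shift
  I1: { [E → / . / y] }  — shift
  I2: { [E' → E .] }  — accept
  I3: { [E → L . / E], [L → L . f E] }  — shift
  I4: { [L → g .] }  — reduce
  I5: { [L → n . f n] }  — shift
  I6: { [L → n f . n] }  — shift
  I7: { [L → n f n .] }  — reduce
  I8: { [E → . / / y], [E → . L / E], [E → L / . E], [L → . L f E], [L → . g], [L → . n f n] }  — shift
  I9: { [E → . / / y], [E → . L / E], [L → . L f E], [L → . g], [L → . n f n], [L → L f . E] }  — shift
  I10: { [L → L f E .] }  — reduce
  I11: { [E → L / E .] }  — reduce
  I12: { [E → / / . y] }  — shift
  I13: { [E → / / y .] }  — reduce

Every state is either a pure shift/goto state or contains exactly one complete item and nothing to shift — no conflicts. The grammar is LR(0).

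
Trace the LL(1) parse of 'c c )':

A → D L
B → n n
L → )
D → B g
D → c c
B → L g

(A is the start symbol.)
LL(1) parsing maintains a stack (initially the start symbol over $) and the input. At each step: if the stack top is a terminal, match it against the current input token; if it is a non-terminal N, replace it with the RHS of M[N, lookahead] (the unique production whose predict set contains the lookahead).

Stack is shown with the top on the left.

Stack    Input    Action
------------------------
A $      c c ) $  output A → D L
D L $    c c ) $  output D → c c
c c L $  c c ) $  match 'c'
c L $    c ) $    match 'c'
L $      ) $      output L → )
) $      ) $      match ')'
$        $        accept

The string is accepted.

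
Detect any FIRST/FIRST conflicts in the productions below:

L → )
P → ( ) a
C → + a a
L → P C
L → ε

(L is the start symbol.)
A FIRST/FIRST conflict occurs when two productions N → α and N → β for the same non-terminal have FIRST(α) ∩ FIRST(β) ≠ ∅ (with ε ∈ FIRST of a nullable right-hand side, so two nullable alternatives also conflict).

FIRST sets of the non-terminals at (or reachable through a nullable prefix from) the front of some alternative:
  FIRST(P) = { '(' }

Productions for L:
  L → ): FIRST = { ')' }
  L → P C: FIRST = { '(' }
  L → ε: FIRST = { ε }
P, C have only one production, so no FIRST/FIRST conflict is possible there.

All alternatives of each non-terminal have pairwise disjoint FIRST sets.

Answer: No FIRST/FIRST conflicts.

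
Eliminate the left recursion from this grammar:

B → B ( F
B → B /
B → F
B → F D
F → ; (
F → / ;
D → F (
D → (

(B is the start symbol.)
B → F B'
B → F D B'
B' → ( F B'
B' → / B'
B' → ε
F → ; (
F → / ;
D → F (
D → (

B is directly left-recursive. The standard transformation for
  A → A α₁ | ... | A α_m | β₁ | ... | β_n
is
  A  → β₁ A' | ... | β_n A'
  A' → α₁ A' | ... | α_m A' | ε

B → F becomes B → F B'
B → F D becomes B → F D B'
B → B ( F becomes B' → ( F B'
B → B / becomes B' → / B'
Add B' → ε

Productions for other non-terminals are unchanged:
  F → ; (
  F → / ;
  D → F (
  D → (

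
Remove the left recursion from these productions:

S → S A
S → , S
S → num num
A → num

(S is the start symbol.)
S is directly left-recursive. The standard transformation for
  A → A α₁ | ... | A α_m | β₁ | ... | β_n
is
  A  → β₁ A' | ... | β_n A'
  A' → α₁ A' | ... | α_m A' | ε

S → , S becomes S → , S S'
S → num num becomes S → num num S'
S → S A becomes S' → A S'
Add S' → ε

Productions for other non-terminals are unchanged:
  A → num

Resulting grammar:
S → , S S'
S → num num S'
S' → A S'
S' → ε
A → num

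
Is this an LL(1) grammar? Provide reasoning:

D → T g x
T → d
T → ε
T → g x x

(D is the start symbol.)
A grammar is LL(1) if for each non-terminal N with multiple productions, the predict sets of those productions are pairwise disjoint, where PREDICT(N → α) = (FIRST(α) \ {ε}) ∪ (FOLLOW(N) if α ⇒* ε).

Relevant sets:
  FOLLOW(T) = { 'g' }

For T:
  PREDICT(T → d) = { 'd' }
  PREDICT(T → ε) = { 'g' }
  PREDICT(T → g x x) = { 'g' }
D has a single production, so nothing to check there.

Conflict found: Predict set conflict for T: { 'g' }
The grammar is NOT LL(1).

Answer: No. Predict set conflict for T: { 'g' }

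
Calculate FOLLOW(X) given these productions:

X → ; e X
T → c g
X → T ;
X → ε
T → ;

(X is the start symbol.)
{ $ }

To compute FOLLOW(X), find every occurrence of X on a right-hand side N → α X β: add FIRST(β) \ {ε}, and if β is empty or nullable also add FOLLOW(N). Iterate to a fixed point.

X is the start symbol, so $ ∈ FOLLOW(X).
In X → ; e X: X is at the end; this adds FOLLOW(X) to itself — nothing new

Taking the union: FOLLOW(X) = { $ }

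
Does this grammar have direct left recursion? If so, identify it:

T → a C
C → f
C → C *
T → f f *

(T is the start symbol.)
Yes, C is left-recursive

T → a C: starts with a
C → f: starts with f
C → C *: LEFT RECURSIVE (starts with C)
T → f f *: starts with f

The grammar has direct left recursion on: C.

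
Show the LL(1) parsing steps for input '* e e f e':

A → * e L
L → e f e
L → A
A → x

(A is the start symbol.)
LL(1) parsing maintains a stack (initially the start symbol over $) and the input. At each step: if the stack top is a terminal, match it against the current input token; if it is a non-terminal N, replace it with the RHS of M[N, lookahead] (the unique production whose predict set contains the lookahead).

Stack is shown with the top on the left.

Stack    Input        Action
----------------------------
A $      * e e f e $  output A → * e L
* e L $  * e e f e $  match '*'
e L $    e e f e $    match 'e'
L $      e f e $      output L → e f e
e f e $  e f e $      match 'e'
f e $    f e $        match 'f'
e $      e $          match 'e'
$        $            accept

The string is accepted.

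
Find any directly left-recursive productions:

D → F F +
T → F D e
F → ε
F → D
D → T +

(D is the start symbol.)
No direct left recursion

Direct left recursion occurs when N → N α for some non-terminal N (the right-hand side begins with the left-hand side itself).

D → F F +: starts with F
T → F D e: starts with F
F → ε: starts with ε
F → D: starts with D
D → T +: starts with T

No direct left recursion found.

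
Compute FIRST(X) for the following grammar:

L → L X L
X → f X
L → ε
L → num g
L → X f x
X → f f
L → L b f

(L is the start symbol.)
{ 'f' }

To compute FIRST(X), examine every production with X on the left-hand side, reading each right-hand side left to right until a non-nullable symbol is reached.

From X → f X:
  - f is a terminal: add 'f' and stop
From X → f f:
  - f is a terminal: add 'f' and stop

Collecting: FIRST(X) = { 'f' }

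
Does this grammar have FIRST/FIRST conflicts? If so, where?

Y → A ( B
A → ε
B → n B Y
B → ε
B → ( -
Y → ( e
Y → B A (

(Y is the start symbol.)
Yes. Y → A '(' B / Y → '(' e on { '(' }; Y → A '(' B / Y → B A '(' on { '(' }; Y → '(' e / Y → B A '(' on { '(' }

FIRST sets of the non-terminals at (or reachable through a nullable prefix from) the front of some alternative:
  FIRST(A) = { ε }
  FIRST(B) = { '(', 'n', ε }

Productions for Y:
  Y → A ( B: FIRST = { '(' }
  Y → ( e: FIRST = { '(' }
  Y → B A (: FIRST = { '(', 'n' }
Productions for B:
  B → n B Y: FIRST = { 'n' }
  B → ε: FIRST = { ε }
  B → ( -: FIRST = { '(' }
A has only one production, so no FIRST/FIRST conflict is possible there.

Conflict for Y: Y → A ( B and Y → ( e
  Overlap: { '(' }
Conflict for Y: Y → A ( B and Y → B A (
  Overlap: { '(' }
Conflict for Y: Y → ( e and Y → B A (
  Overlap: { '(' }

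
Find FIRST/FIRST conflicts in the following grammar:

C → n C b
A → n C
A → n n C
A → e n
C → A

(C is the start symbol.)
A FIRST/FIRST conflict occurs when two productions N → α and N → β for the same non-terminal have FIRST(α) ∩ FIRST(β) ≠ ∅ (with ε ∈ FIRST of a nullable right-hand side, so two nullable alternatives also conflict).

FIRST sets of the non-terminals at (or reachable through a nullable prefix from) the front of some alternative:
  FIRST(A) = { 'e', 'n' }

Productions for C:
  C → n C b: FIRST = { 'n' }
  C → A: FIRST = { 'e', 'n' }
Productions for A:
  A → n C: FIRST = { 'n' }
  A → n n C: FIRST = { 'n' }
  A → e n: FIRST = { 'e' }

Conflict for C: C → n C b and C → A
  Overlap: { 'n' }
Conflict for A: A → n C and A → n n C
  Overlap: { 'n' }

Answer: Yes. C → n C b / C → A on { 'n' }; A → n C / A → n n C on { 'n' }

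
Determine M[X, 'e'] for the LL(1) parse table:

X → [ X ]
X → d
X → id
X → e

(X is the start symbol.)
To find M[X, 'e'], we find productions for X where 'e' is in the predict set (PREDICT(N → α) = (FIRST(α) \ {ε}) ∪ (FOLLOW(N) if α ⇒* ε)).

X → [ X ]: PREDICT = { '[' }
X → d: PREDICT = { 'd' }
X → id: PREDICT = { 'id' }
X → e: PREDICT = { 'e' }
  'e' is in predict set, so this production goes in M[X, 'e']

M[X, 'e'] = X → e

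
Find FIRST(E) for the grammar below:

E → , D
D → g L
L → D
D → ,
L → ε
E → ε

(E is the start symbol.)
{ ',', ε }

From E → , D:
  - ',' is a terminal: add ',' and stop
From E → ε:
  - ε-production, so ε ∈ FIRST(E)

Collecting: FIRST(E) = { ',', ε }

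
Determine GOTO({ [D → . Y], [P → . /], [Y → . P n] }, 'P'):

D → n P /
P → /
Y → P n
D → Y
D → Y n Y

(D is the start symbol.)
GOTO(I, 'P') = CLOSURE({ [A → αX.β] : [A → α.Xβ] ∈ I, X = 'P' })

Items with dot before 'P', with the dot advanced:
  [Y → . P n] → [Y → P . n]
Closure adds nothing (no advanced item has the dot before a non-terminal).

GOTO = { [Y → P . n] }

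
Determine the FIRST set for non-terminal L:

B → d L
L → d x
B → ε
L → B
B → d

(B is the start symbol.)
FIRST sets of the other non-terminals involved (by the same procedure, iterated to a fixed point):
  FIRST(B) = { 'd', ε }

From L → d x:
  - d is a terminal: add 'd' and stop
From L → B:
  - B is a non-terminal: add FIRST(B) \ {ε} = { 'd' }
    B is nullable and nothing follows, so the whole right-hand side can vanish: ε ∈ FIRST(L)

Collecting: FIRST(L) = { 'd', ε }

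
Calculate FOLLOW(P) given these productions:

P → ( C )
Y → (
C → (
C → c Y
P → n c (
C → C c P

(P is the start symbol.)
P is the start symbol, so $ ∈ FOLLOW(P).
In C → C c P: P is at the end, add FOLLOW(C)

The FOLLOW sets referred to above (computed the same way, to a fixed point):
  FOLLOW(C) = { ')', 'c' }

Taking the union: FOLLOW(P) = { $, ')', 'c' }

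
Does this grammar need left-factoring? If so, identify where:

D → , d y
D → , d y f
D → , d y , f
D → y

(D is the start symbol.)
Left-factoring is needed when two productions for the same non-terminal
share a common prefix on the right-hand side.

Productions for D:
  D → , d y
  D → , d y f
  D → , d y , f
  D → y

Found common prefix ', d y' in productions for D

Answer: Yes, D has productions with common prefix ', d y'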